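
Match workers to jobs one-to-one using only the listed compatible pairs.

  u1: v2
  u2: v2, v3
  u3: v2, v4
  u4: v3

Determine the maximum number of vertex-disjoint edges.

3

Unit-capacity flow: source→left, listed edges, right→sink; max matching = max flow.
Augmenting path u1→v2 (+1); matched 1.
Augmenting path u2→v3 (+1); matched 2.
Augmenting path u3→v4 (+1); matched 3.
No augmenting path remains; maximum matching = 3.
König certificate: {u3, v2, v3} is a vertex cover of size 3 (every listed pair touches it), so no matching can be larger.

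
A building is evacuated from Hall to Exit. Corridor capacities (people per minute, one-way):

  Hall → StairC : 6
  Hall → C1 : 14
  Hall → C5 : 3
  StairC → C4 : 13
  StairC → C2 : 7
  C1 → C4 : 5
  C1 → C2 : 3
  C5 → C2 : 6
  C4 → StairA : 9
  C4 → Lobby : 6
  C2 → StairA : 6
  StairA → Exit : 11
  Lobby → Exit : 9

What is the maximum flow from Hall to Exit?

17

Augment Hall→StairC→C4→StairA→Exit: bottleneck 6, flow now 6.
Augment Hall→C1→C4→StairA→Exit: bottleneck 3, flow now 9.
Augment Hall→C1→C4→Lobby→Exit: bottleneck 2, flow now 11.
Augment Hall→C1→C2→StairA→Exit: bottleneck 2, flow now 13.
Augment Hall→C1→C2→StairA→C4→Lobby→Exit: bottleneck 1, flow now 14. (uses reverse residual edge)
Augment Hall→C5→C2→StairA→C4→Lobby→Exit: bottleneck 3, flow now 17. (uses reverse residual edge)
No augmenting path remains; maximum flow = 17.
In the residual graph, reachable from Hall: {Hall, C1}.
Min-cut edges: Hall→StairC (6), Hall→C5 (3), C1→C4 (5), C1→C2 (3); capacity 6 + 3 + 5 + 3 = 17.
This cut is saturated, so no flow can exceed 17.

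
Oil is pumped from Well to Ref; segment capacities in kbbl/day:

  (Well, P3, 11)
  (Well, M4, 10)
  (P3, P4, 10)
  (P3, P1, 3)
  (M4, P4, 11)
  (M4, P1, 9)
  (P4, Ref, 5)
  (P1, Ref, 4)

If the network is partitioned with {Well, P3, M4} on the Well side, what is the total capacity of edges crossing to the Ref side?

Edges leaving {Well, P3, M4}: P3→P4 (10), P3→P1 (3), M4→P4 (11), M4→P1 (9).
Cut capacity = 10 + 3 + 11 + 9 = 33.

33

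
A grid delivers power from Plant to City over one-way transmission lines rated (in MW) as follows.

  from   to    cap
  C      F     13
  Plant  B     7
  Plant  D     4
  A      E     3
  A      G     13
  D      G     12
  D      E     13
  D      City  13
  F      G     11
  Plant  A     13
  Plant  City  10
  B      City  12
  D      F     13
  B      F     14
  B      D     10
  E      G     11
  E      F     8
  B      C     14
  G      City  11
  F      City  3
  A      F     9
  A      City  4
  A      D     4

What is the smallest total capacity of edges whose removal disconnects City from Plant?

Augment Plant→City: bottleneck 10, flow now 10.
Augment Plant→A→City: bottleneck 4, flow now 14.
Augment Plant→B→City: bottleneck 7, flow now 21.
Augment Plant→D→City: bottleneck 4, flow now 25.
Augment Plant→A→D→City: bottleneck 4, flow now 29.
Augment Plant→A→F→City: bottleneck 3, flow now 32.
Augment Plant→A→G→City: bottleneck 2, flow now 34.
No augmenting path remains; maximum flow = 34.
By max-flow min-cut, the minimum cut capacity equals the max flow.
In the residual graph, reachable from Plant: {Plant}.
Min-cut edges: Plant→A (13), Plant→B (7), Plant→D (4), Plant→City (10); capacity 13 + 7 + 4 + 10 = 34.

34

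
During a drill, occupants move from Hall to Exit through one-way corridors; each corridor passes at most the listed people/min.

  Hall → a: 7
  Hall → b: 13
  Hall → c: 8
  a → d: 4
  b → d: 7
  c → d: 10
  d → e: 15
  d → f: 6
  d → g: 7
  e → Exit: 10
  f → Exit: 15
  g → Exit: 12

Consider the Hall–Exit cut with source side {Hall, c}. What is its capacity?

Edges leaving {Hall, c}: Hall→a (7), Hall→b (13), c→d (10).
Cut capacity = 7 + 13 + 10 = 30.

30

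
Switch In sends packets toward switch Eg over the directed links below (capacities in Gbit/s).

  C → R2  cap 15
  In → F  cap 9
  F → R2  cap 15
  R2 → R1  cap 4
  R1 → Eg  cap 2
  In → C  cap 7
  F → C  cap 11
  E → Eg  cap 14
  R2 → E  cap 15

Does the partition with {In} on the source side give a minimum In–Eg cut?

Given cut capacity: 9 + 7 = 16.
Augment In→F→R2→E→Eg: bottleneck 9, flow now 9.
Augment In→C→R2→E→Eg: bottleneck 5, flow now 14.
Augment In→C→R2→R1→Eg: bottleneck 2, flow now 16.
No augmenting path remains; maximum flow = 16.
Cut capacity 16 equals the max flow, so it is a minimum cut.

Yes — it is a minimum cut (capacity 16).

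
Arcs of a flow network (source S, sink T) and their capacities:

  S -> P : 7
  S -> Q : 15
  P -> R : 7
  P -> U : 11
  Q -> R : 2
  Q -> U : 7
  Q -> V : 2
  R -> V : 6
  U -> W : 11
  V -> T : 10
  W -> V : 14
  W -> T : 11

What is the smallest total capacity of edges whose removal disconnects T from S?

Augment S→Q→V→T: bottleneck 2, flow now 2.
Augment S→P→R→V→T: bottleneck 6, flow now 8.
Augment S→P→U→W→T: bottleneck 1, flow now 9.
Augment S→Q→U→W→T: bottleneck 7, flow now 16.
Augment S→Q→R→P→U→W→T: bottleneck 2, flow now 18. (uses reverse residual edge)
No augmenting path remains; maximum flow = 18.
By max-flow min-cut, the minimum cut capacity equals the max flow.
In the residual graph, reachable from S: {S, Q}.
Min-cut edges: S→P (7), Q→R (2), Q→U (7), Q→V (2); capacity 7 + 2 + 7 + 2 = 18.

18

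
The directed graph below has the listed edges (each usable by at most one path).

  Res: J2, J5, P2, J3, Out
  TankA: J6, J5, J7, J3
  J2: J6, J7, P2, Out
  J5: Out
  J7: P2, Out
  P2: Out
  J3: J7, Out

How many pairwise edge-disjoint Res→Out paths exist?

5

Assign every edge capacity 1; by Menger, the answer equals the max flow.
Path Res→Out (+1); total 1.
Path Res→J2→Out (+1); total 2.
Path Res→J5→Out (+1); total 3.
Path Res→P2→Out (+1); total 4.
Path Res→J3→Out (+1); total 5.
No residual Res→Out path; max flow = 5.
Certifying cut of size 5: {Res→J2, Res→J3, Res→J5, Res→Out, Res→P2}.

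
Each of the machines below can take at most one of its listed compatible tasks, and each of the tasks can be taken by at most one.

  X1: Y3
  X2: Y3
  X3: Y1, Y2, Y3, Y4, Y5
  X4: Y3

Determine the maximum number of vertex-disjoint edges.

2

Unit-capacity flow: source→left, listed edges, right→sink; max matching = max flow.
Augmenting path X1→Y3 (+1); matched 1.
Augmenting path X3→Y1 (+1); matched 2.
No augmenting path remains; maximum matching = 2.
König certificate: {X3, Y3} is a vertex cover of size 2 (every listed pair touches it), so no matching can be larger.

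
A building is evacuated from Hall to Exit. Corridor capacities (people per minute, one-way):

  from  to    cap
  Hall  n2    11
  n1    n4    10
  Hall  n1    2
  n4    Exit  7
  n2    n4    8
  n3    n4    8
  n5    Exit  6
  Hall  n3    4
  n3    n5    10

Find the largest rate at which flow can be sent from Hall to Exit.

Augment Hall→n1→n4→Exit: bottleneck 2, flow now 2.
Augment Hall→n2→n4→Exit: bottleneck 5, flow now 7.
Augment Hall→n3→n5→Exit: bottleneck 4, flow now 11.
No augmenting path remains; maximum flow = 11.
In the residual graph, reachable from Hall: {Hall, n1, n2, n4}.
Min-cut edges: Hall→n3 (4), n4→Exit (7); capacity 4 + 7 = 11.
This cut is saturated, so no flow can exceed 11.

11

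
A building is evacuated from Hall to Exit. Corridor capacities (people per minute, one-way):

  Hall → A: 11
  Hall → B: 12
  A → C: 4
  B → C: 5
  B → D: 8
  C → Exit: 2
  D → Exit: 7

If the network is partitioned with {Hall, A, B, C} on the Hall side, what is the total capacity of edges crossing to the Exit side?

10

Edges leaving {Hall, A, B, C}: B→D (8), C→Exit (2).
Cut capacity = 8 + 2 = 10.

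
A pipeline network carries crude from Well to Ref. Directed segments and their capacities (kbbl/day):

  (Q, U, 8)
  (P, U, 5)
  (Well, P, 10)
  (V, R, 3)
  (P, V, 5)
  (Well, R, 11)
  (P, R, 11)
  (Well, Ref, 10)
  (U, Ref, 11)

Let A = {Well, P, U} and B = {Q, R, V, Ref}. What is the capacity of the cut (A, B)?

Edges leaving {Well, P, U}: Well→R (11), Well→Ref (10), P→R (11), P→V (5), U→Ref (11).
Cut capacity = 11 + 10 + 11 + 5 + 11 = 48.

48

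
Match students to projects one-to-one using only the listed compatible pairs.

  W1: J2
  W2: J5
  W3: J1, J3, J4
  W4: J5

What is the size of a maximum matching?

3

Unit-capacity flow: source→left, listed edges, right→sink; max matching = max flow.
Augmenting path W1→J2 (+1); matched 1.
Augmenting path W2→J5 (+1); matched 2.
Augmenting path W3→J1 (+1); matched 3.
No augmenting path remains; maximum matching = 3.
König certificate: {W1, W3, J5} is a vertex cover of size 3 (every listed pair touches it), so no matching can be larger.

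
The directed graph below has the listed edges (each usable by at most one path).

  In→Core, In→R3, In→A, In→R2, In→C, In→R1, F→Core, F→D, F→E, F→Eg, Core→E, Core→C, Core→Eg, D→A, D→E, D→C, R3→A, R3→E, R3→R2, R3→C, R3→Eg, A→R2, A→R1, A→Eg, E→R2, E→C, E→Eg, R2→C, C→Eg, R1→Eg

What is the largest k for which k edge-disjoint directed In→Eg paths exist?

Assign every edge capacity 1; by Menger, the answer equals the max flow.
Path In→Core→Eg (+1); total 1.
Path In→R3→Eg (+1); total 2.
Path In→A→Eg (+1); total 3.
Path In→C→Eg (+1); total 4.
Path In→R1→Eg (+1); total 5.
No residual In→Eg path; max flow = 5.
Certifying cut of size 5: {C→Eg, In→A, In→Core, In→R1, In→R3}.

5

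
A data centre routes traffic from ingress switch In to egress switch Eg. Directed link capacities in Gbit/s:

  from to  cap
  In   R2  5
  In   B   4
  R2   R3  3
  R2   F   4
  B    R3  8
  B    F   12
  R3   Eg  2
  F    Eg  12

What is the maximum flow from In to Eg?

9

Augment In→R2→R3→Eg: bottleneck 2, flow now 2.
Augment In→R2→F→Eg: bottleneck 3, flow now 5.
Augment In→B→F→Eg: bottleneck 4, flow now 9.
No augmenting path remains; maximum flow = 9.
In the residual graph, reachable from In: {In}.
Min-cut edges: In→R2 (5), In→B (4); capacity 5 + 4 = 9.
This cut is saturated, so no flow can exceed 9.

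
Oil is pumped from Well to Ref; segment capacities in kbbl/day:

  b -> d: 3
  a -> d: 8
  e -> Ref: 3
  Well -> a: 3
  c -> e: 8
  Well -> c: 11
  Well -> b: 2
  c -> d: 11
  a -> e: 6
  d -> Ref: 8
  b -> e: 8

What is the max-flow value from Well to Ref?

11

Augment Well→a→d→Ref: bottleneck 3, flow now 3.
Augment Well→b→d→Ref: bottleneck 2, flow now 5.
Augment Well→c→d→Ref: bottleneck 3, flow now 8.
Augment Well→c→e→Ref: bottleneck 3, flow now 11.
No augmenting path remains; maximum flow = 11.
In the residual graph, reachable from Well: {Well, a, b, c, d, e}.
Min-cut edges: d→Ref (8), e→Ref (3); capacity 8 + 3 = 11.
This cut is saturated, so no flow can exceed 11.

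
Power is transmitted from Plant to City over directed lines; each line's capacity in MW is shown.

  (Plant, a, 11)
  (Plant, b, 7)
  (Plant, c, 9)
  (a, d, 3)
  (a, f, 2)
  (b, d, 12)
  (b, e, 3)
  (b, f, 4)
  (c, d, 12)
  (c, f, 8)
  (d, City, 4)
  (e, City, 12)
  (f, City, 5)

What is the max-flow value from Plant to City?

12

Augment Plant→a→d→City: bottleneck 3, flow now 3.
Augment Plant→a→f→City: bottleneck 2, flow now 5.
Augment Plant→b→d→City: bottleneck 1, flow now 6.
Augment Plant→b→e→City: bottleneck 3, flow now 9.
Augment Plant→b→f→City: bottleneck 3, flow now 12.
No augmenting path remains; maximum flow = 12.
In the residual graph, reachable from Plant: {Plant, a, b, c, d, f}.
Min-cut edges: b→e (3), d→City (4), f→City (5); capacity 3 + 4 + 5 = 12.
This cut is saturated, so no flow can exceed 12.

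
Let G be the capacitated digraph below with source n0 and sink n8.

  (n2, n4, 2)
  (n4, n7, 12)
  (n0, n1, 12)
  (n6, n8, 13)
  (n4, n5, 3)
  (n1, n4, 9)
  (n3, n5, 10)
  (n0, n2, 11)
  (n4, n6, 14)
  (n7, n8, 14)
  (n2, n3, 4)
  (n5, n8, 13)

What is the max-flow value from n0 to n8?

Augment n0→n1→n4→n5→n8: bottleneck 3, flow now 3.
Augment n0→n1→n4→n6→n8: bottleneck 6, flow now 9.
Augment n0→n2→n3→n5→n8: bottleneck 4, flow now 13.
Augment n0→n2→n4→n6→n8: bottleneck 2, flow now 15.
No augmenting path remains; maximum flow = 15.
In the residual graph, reachable from n0: {n0, n1, n2}.
Min-cut edges: n1→n4 (9), n2→n3 (4), n2→n4 (2); capacity 9 + 4 + 2 = 15.
This cut is saturated, so no flow can exceed 15.

15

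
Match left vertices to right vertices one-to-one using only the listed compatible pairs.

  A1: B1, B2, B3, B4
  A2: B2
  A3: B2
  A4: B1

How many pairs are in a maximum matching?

Unit-capacity flow: source→left, listed edges, right→sink; max matching = max flow.
Augmenting path A1→B1 (+1); matched 1.
Augmenting path A2→B2 (+1); matched 2.
Augmenting path A4→B1→A1→B3 (+1); matched 3.
No augmenting path remains; maximum matching = 3.
König certificate: {A1, A4, B2} is a vertex cover of size 3 (every listed pair touches it), so no matching can be larger.

3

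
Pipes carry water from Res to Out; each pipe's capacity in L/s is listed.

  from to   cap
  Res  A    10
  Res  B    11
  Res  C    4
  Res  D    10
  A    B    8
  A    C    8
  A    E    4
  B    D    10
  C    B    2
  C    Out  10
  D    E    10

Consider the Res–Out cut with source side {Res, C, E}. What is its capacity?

Edges leaving {Res, C, E}: Res→A (10), Res→B (11), Res→D (10), C→B (2), C→Out (10).
Cut capacity = 10 + 11 + 10 + 2 + 10 = 43.

43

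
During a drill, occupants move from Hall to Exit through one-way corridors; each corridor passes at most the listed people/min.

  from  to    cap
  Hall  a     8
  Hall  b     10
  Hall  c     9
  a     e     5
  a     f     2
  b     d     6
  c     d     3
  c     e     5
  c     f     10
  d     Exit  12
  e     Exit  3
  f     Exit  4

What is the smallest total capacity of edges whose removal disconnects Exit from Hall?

16

Augment Hall→a→e→Exit: bottleneck 3, flow now 3.
Augment Hall→a→f→Exit: bottleneck 2, flow now 5.
Augment Hall→b→d→Exit: bottleneck 6, flow now 11.
Augment Hall→c→d→Exit: bottleneck 3, flow now 14.
Augment Hall→c→f→Exit: bottleneck 2, flow now 16.
No augmenting path remains; maximum flow = 16.
By max-flow min-cut, the minimum cut capacity equals the max flow.
In the residual graph, reachable from Hall: {Hall, a, b, c, e, f}.
Min-cut edges: b→d (6), c→d (3), e→Exit (3), f→Exit (4); capacity 6 + 3 + 3 + 4 = 16.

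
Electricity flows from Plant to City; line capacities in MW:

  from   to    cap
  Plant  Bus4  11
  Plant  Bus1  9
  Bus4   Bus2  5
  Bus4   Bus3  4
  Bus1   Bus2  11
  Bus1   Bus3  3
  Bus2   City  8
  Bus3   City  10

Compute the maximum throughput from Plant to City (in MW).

Augment Plant→Bus4→Bus2→City: bottleneck 5, flow now 5.
Augment Plant→Bus4→Bus3→City: bottleneck 4, flow now 9.
Augment Plant→Bus1→Bus2→City: bottleneck 3, flow now 12.
Augment Plant→Bus1→Bus3→City: bottleneck 3, flow now 15.
No augmenting path remains; maximum flow = 15.
In the residual graph, reachable from Plant: {Plant, Bus4, Bus1, Bus2}.
Min-cut edges: Bus4→Bus3 (4), Bus1→Bus3 (3), Bus2→City (8); capacity 4 + 3 + 8 = 15.
This cut is saturated, so no flow can exceed 15.

15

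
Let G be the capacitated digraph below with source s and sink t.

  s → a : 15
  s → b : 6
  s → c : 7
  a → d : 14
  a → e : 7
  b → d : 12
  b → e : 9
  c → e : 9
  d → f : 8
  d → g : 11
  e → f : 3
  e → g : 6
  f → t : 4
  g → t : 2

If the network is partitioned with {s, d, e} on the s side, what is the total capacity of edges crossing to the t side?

56

Edges leaving {s, d, e}: s→a (15), s→b (6), s→c (7), d→f (8), d→g (11), e→f (3), e→g (6).
Cut capacity = 15 + 6 + 7 + 8 + 11 + 3 + 6 = 56.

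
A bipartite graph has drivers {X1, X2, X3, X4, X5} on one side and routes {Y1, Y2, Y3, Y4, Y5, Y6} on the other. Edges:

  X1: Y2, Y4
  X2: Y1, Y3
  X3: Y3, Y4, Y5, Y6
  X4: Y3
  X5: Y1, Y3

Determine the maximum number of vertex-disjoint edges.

Unit-capacity flow: source→left, listed edges, right→sink; max matching = max flow.
Augmenting path X1→Y2 (+1); matched 1.
Augmenting path X2→Y1 (+1); matched 2.
Augmenting path X3→Y3 (+1); matched 3.
Augmenting path X4→Y3→X3→Y4 (+1); matched 4.
No augmenting path remains; maximum matching = 4.
König certificate: {X1, X3, Y1, Y3} is a vertex cover of size 4 (every listed pair touches it), so no matching can be larger.

4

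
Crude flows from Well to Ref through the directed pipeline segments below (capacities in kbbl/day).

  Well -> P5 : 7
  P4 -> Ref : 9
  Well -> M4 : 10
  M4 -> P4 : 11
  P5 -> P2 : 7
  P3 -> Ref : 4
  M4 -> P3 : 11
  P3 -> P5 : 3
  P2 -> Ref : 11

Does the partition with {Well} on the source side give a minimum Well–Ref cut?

Given cut capacity: 7 + 10 = 17.
Augment Well→P5→P2→Ref: bottleneck 7, flow now 7.
Augment Well→M4→P4→Ref: bottleneck 9, flow now 16.
Augment Well→M4→P3→Ref: bottleneck 1, flow now 17.
No augmenting path remains; maximum flow = 17.
Cut capacity 17 equals the max flow, so it is a minimum cut.

Yes — it is a minimum cut (capacity 17).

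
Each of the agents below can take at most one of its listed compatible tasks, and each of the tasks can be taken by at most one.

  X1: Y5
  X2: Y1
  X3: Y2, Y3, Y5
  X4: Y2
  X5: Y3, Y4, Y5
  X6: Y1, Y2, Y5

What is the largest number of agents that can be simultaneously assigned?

5

Unit-capacity flow: source→left, listed edges, right→sink; max matching = max flow.
Augmenting path X1→Y5 (+1); matched 1.
Augmenting path X2→Y1 (+1); matched 2.
Augmenting path X3→Y2 (+1); matched 3.
Augmenting path X5→Y3 (+1); matched 4.
Augmenting path X4→Y2→X3→Y3→X5→Y4 (+1); matched 5.
No augmenting path remains; maximum matching = 5.
König certificate: {X3, X5, Y1, Y2, Y5} is a vertex cover of size 5 (every listed pair touches it), so no matching can be larger.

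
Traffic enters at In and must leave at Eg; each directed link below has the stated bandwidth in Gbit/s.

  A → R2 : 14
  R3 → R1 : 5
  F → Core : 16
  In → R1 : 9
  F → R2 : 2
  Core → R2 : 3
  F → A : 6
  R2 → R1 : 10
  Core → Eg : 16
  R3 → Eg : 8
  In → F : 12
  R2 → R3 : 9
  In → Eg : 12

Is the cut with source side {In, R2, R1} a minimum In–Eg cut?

Given cut capacity: 12 + 12 + 9 = 33.
Augment In→Eg: bottleneck 12, flow now 12.
Augment In→F→Core→Eg: bottleneck 12, flow now 24.
No augmenting path remains; maximum flow = 24.
In the residual graph, reachable from In: {In, R1}.
Min-cut edges: In→F (12), In→Eg (12); capacity 12 + 12 = 24.
Cut capacity 33 exceeds the max flow 24, so it is not minimum.

No — its capacity is 33, but the minimum cut has capacity 24.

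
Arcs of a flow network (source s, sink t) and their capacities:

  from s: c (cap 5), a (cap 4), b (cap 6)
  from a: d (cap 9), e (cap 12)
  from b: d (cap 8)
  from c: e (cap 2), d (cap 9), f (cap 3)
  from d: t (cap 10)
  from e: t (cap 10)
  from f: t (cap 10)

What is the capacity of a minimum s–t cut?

15

Augment s→a→d→t: bottleneck 4, flow now 4.
Augment s→b→d→t: bottleneck 6, flow now 10.
Augment s→c→e→t: bottleneck 2, flow now 12.
Augment s→c→f→t: bottleneck 3, flow now 15.
No augmenting path remains; maximum flow = 15.
By max-flow min-cut, the minimum cut capacity equals the max flow.
In the residual graph, reachable from s: {s}.
Min-cut edges: s→a (4), s→b (6), s→c (5); capacity 4 + 6 + 5 = 15.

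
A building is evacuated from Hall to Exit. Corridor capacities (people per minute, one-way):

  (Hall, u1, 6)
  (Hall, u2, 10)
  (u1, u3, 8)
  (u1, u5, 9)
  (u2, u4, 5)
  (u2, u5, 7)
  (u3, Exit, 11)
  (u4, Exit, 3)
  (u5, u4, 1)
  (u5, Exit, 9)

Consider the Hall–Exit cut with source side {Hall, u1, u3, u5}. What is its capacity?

Edges leaving {Hall, u1, u3, u5}: Hall→u2 (10), u3→Exit (11), u5→u4 (1), u5→Exit (9).
Cut capacity = 10 + 11 + 1 + 9 = 31.

31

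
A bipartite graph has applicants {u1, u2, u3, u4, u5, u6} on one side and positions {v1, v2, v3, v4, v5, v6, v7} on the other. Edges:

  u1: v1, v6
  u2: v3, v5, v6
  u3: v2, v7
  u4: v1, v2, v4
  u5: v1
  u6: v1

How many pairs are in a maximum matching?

Unit-capacity flow: source→left, listed edges, right→sink; max matching = max flow.
Augmenting path u1→v1 (+1); matched 1.
Augmenting path u2→v3 (+1); matched 2.
Augmenting path u3→v2 (+1); matched 3.
Augmenting path u4→v4 (+1); matched 4.
Augmenting path u5→v1→u1→v6 (+1); matched 5.
No augmenting path remains; maximum matching = 5.
König certificate: {u1, u2, u3, u4, v1} is a vertex cover of size 5 (every listed pair touches it), so no matching can be larger.

5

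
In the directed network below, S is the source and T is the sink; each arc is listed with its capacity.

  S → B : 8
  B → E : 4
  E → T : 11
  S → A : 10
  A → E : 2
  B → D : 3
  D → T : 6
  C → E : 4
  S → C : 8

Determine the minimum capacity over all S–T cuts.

13

Augment S→A→E→T: bottleneck 2, flow now 2.
Augment S→B→D→T: bottleneck 3, flow now 5.
Augment S→B→E→T: bottleneck 4, flow now 9.
Augment S→C→E→T: bottleneck 4, flow now 13.
No augmenting path remains; maximum flow = 13.
By max-flow min-cut, the minimum cut capacity equals the max flow.
In the residual graph, reachable from S: {S, A, B, C}.
Min-cut edges: A→E (2), B→D (3), B→E (4), C→E (4); capacity 2 + 3 + 4 + 4 = 13.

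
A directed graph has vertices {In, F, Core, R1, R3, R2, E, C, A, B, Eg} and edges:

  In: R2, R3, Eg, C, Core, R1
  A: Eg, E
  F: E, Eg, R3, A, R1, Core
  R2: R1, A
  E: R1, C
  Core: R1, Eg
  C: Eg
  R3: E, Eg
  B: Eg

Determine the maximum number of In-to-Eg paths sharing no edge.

Assign every edge capacity 1; by Menger, the answer equals the max flow.
Path In→Eg (+1); total 1.
Path In→Core→Eg (+1); total 2.
Path In→R3→Eg (+1); total 3.
Path In→C→Eg (+1); total 4.
Path In→R2→A→Eg (+1); total 5.
No residual In→Eg path; max flow = 5.
Certifying cut of size 5: {In→C, In→Core, In→Eg, In→R2, In→R3}.

5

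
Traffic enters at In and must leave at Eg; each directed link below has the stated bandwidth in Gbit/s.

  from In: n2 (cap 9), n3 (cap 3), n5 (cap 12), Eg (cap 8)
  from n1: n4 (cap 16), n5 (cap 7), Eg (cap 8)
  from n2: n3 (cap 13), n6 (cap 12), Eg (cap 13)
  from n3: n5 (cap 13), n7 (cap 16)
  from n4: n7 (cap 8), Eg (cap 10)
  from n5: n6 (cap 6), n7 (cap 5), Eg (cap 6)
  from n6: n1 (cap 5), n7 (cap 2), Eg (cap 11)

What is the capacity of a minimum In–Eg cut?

29

Augment In→Eg: bottleneck 8, flow now 8.
Augment In→n2→Eg: bottleneck 9, flow now 17.
Augment In→n5→Eg: bottleneck 6, flow now 23.
Augment In→n5→n6→Eg: bottleneck 6, flow now 29.
No augmenting path remains; maximum flow = 29.
By max-flow min-cut, the minimum cut capacity equals the max flow.
In the residual graph, reachable from In: {In, n3, n5, n7}.
Min-cut edges: In→n2 (9), In→Eg (8), n5→n6 (6), n5→Eg (6); capacity 9 + 8 + 6 + 6 = 29.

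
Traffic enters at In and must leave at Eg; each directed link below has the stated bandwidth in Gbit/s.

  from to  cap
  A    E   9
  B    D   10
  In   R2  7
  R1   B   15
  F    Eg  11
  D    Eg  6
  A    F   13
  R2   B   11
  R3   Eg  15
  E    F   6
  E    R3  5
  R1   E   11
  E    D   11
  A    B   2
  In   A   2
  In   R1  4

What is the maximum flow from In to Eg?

12

Augment In→A→F→Eg: bottleneck 2, flow now 2.
Augment In→R1→B→D→Eg: bottleneck 4, flow now 6.
Augment In→R2→B→D→Eg: bottleneck 2, flow now 8.
Augment In→R2→B→R1→E→F→Eg: bottleneck 4, flow now 12. (uses reverse residual edge)
No augmenting path remains; maximum flow = 12.
In the residual graph, reachable from In: {In, R2, B, D}.
Min-cut edges: In→R1 (4), In→A (2), D→Eg (6); capacity 4 + 2 + 6 = 12.
This cut is saturated, so no flow can exceed 12.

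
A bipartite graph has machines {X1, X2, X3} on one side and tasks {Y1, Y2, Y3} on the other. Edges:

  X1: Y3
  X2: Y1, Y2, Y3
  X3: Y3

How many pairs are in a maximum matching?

2

Unit-capacity flow: source→left, listed edges, right→sink; max matching = max flow.
Augmenting path X1→Y3 (+1); matched 1.
Augmenting path X2→Y1 (+1); matched 2.
No augmenting path remains; maximum matching = 2.
König certificate: {X2, Y3} is a vertex cover of size 2 (every listed pair touches it), so no matching can be larger.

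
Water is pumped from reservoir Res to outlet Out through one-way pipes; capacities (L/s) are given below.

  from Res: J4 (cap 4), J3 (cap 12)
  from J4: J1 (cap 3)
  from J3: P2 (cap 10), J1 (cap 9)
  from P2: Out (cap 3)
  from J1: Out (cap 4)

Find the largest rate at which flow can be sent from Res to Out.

Augment Res→J4→J1→Out: bottleneck 3, flow now 3.
Augment Res→J3→P2→Out: bottleneck 3, flow now 6.
Augment Res→J3→J1→Out: bottleneck 1, flow now 7.
No augmenting path remains; maximum flow = 7.
In the residual graph, reachable from Res: {Res, J4, J3, P2, J1}.
Min-cut edges: P2→Out (3), J1→Out (4); capacity 3 + 4 = 7.
This cut is saturated, so no flow can exceed 7.

7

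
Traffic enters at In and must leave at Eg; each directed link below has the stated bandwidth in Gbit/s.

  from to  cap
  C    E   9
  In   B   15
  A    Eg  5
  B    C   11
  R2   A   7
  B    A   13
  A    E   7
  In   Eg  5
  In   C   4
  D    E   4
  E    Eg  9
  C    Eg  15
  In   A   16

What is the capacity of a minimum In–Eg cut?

Augment In→Eg: bottleneck 5, flow now 5.
Augment In→C→Eg: bottleneck 4, flow now 9.
Augment In→A→Eg: bottleneck 5, flow now 14.
Augment In→B→C→Eg: bottleneck 11, flow now 25.
Augment In→A→E→Eg: bottleneck 7, flow now 32.
No augmenting path remains; maximum flow = 32.
By max-flow min-cut, the minimum cut capacity equals the max flow.
In the residual graph, reachable from In: {In, B, A}.
Min-cut edges: In→C (4), In→Eg (5), B→C (11), A→E (7), A→Eg (5); capacity 4 + 5 + 11 + 7 + 5 = 32.

32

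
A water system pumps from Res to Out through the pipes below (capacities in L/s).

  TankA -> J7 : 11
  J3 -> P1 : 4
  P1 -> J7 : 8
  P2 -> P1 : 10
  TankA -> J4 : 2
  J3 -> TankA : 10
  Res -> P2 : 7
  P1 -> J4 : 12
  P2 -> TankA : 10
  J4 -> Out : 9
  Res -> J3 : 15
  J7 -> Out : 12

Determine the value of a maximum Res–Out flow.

Augment Res→P2→P1→J4→Out: bottleneck 7, flow now 7.
Augment Res→J3→P1→J4→Out: bottleneck 2, flow now 9.
Augment Res→J3→P1→J7→Out: bottleneck 2, flow now 11.
Augment Res→J3→TankA→J7→Out: bottleneck 10, flow now 21.
No augmenting path remains; maximum flow = 21.
In the residual graph, reachable from Res: {Res, J3}.
Min-cut edges: Res→P2 (7), J3→P1 (4), J3→TankA (10); capacity 7 + 4 + 10 = 21.
This cut is saturated, so no flow can exceed 21.

21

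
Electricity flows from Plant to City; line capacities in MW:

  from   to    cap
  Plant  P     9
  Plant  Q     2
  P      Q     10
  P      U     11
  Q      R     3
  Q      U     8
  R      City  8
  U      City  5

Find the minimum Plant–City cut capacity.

Augment Plant→P→U→City: bottleneck 5, flow now 5.
Augment Plant→Q→R→City: bottleneck 2, flow now 7.
Augment Plant→P→Q→R→City: bottleneck 1, flow now 8.
No augmenting path remains; maximum flow = 8.
By max-flow min-cut, the minimum cut capacity equals the max flow.
In the residual graph, reachable from Plant: {Plant, P, Q, U}.
Min-cut edges: Q→R (3), U→City (5); capacity 3 + 5 = 8.

8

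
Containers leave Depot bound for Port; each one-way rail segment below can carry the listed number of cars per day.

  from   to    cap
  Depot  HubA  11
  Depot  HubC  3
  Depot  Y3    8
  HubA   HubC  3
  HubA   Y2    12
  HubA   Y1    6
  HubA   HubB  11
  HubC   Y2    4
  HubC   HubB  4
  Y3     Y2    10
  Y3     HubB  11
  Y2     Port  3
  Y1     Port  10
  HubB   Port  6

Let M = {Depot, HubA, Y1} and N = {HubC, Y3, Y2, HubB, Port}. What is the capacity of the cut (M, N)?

Edges leaving {Depot, HubA, Y1}: Depot→HubC (3), Depot→Y3 (8), HubA→HubC (3), HubA→Y2 (12), HubA→HubB (11), Y1→Port (10).
Cut capacity = 3 + 8 + 3 + 12 + 11 + 10 = 47.

47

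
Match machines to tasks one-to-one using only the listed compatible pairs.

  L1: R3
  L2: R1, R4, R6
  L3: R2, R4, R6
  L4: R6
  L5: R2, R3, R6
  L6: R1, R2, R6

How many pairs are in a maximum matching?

Unit-capacity flow: source→left, listed edges, right→sink; max matching = max flow.
Augmenting path L1→R3 (+1); matched 1.
Augmenting path L2→R1 (+1); matched 2.
Augmenting path L3→R2 (+1); matched 3.
Augmenting path L4→R6 (+1); matched 4.
Augmenting path L5→R2→L3→R4 (+1); matched 5.
No augmenting path remains; maximum matching = 5.
König certificate: {R1, R2, R3, R4, R6} is a vertex cover of size 5 (every listed pair touches it), so no matching can be larger.

5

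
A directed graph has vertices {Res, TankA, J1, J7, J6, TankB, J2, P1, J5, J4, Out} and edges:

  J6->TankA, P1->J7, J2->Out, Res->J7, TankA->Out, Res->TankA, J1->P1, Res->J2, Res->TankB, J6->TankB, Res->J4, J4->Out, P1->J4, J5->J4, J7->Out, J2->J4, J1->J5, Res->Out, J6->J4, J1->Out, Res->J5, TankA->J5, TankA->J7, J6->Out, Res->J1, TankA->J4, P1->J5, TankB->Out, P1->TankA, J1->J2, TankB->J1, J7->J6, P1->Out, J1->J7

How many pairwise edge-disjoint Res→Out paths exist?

Assign every edge capacity 1; by Menger, the answer equals the max flow.
Path Res→Out (+1); total 1.
Path Res→TankA→Out (+1); total 2.
Path Res→J1→Out (+1); total 3.
Path Res→J7→Out (+1); total 4.
Path Res→TankB→Out (+1); total 5.
Path Res→J2→Out (+1); total 6.
Path Res→J4→Out (+1); total 7.
No residual Res→Out path; max flow = 7.
Certifying cut of size 7: {J4→Out, Res→J1, Res→J2, Res→J7, Res→Out, Res→TankA, Res→TankB}.

7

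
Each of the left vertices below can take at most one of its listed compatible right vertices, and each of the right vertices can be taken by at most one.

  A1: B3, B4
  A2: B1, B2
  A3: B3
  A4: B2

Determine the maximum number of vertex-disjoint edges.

4

Unit-capacity flow: source→left, listed edges, right→sink; max matching = max flow.
Augmenting path A1→B3 (+1); matched 1.
Augmenting path A2→B1 (+1); matched 2.
Augmenting path A4→B2 (+1); matched 3.
Augmenting path A3→B3→A1→B4 (+1); matched 4.
No augmenting path remains; maximum matching = 4.
König certificate: {A1, A2, A3, A4} is a vertex cover of size 4 (every listed pair touches it), so no matching can be larger.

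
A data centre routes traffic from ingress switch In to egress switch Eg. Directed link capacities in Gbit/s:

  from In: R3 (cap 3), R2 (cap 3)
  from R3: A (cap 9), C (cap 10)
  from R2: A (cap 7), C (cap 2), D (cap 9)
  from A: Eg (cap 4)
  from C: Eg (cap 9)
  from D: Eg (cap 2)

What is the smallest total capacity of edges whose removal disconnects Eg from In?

6

Augment In→R3→A→Eg: bottleneck 3, flow now 3.
Augment In→R2→A→Eg: bottleneck 1, flow now 4.
Augment In→R2→C→Eg: bottleneck 2, flow now 6.
No augmenting path remains; maximum flow = 6.
By max-flow min-cut, the minimum cut capacity equals the max flow.
In the residual graph, reachable from In: {In}.
Min-cut edges: In→R3 (3), In→R2 (3); capacity 3 + 3 = 6.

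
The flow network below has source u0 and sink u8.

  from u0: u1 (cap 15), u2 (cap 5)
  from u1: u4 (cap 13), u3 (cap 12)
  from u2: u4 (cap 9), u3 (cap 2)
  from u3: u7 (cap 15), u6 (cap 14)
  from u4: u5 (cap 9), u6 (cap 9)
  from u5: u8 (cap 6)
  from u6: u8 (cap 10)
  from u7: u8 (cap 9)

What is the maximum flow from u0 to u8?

Augment u0→u1→u3→u6→u8: bottleneck 10, flow now 10.
Augment u0→u1→u3→u7→u8: bottleneck 2, flow now 12.
Augment u0→u1→u4→u5→u8: bottleneck 3, flow now 15.
Augment u0→u2→u3→u7→u8: bottleneck 2, flow now 17.
Augment u0→u2→u4→u5→u8: bottleneck 3, flow now 20.
No augmenting path remains; maximum flow = 20.
In the residual graph, reachable from u0: {u0}.
Min-cut edges: u0→u1 (15), u0→u2 (5); capacity 15 + 5 = 20.
This cut is saturated, so no flow can exceed 20.

20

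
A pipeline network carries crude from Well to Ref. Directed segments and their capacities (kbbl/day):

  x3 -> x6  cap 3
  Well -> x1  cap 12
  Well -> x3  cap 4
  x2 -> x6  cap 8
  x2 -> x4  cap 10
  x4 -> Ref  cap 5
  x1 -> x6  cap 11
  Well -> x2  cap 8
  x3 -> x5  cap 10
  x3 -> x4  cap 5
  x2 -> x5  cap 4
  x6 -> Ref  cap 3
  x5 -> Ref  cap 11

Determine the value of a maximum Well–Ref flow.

Augment Well→x1→x6→Ref: bottleneck 3, flow now 3.
Augment Well→x2→x4→Ref: bottleneck 5, flow now 8.
Augment Well→x2→x5→Ref: bottleneck 3, flow now 11.
Augment Well→x3→x5→Ref: bottleneck 4, flow now 15.
No augmenting path remains; maximum flow = 15.
In the residual graph, reachable from Well: {Well, x1, x6}.
Min-cut edges: Well→x2 (8), Well→x3 (4), x6→Ref (3); capacity 8 + 4 + 3 = 15.
This cut is saturated, so no flow can exceed 15.

15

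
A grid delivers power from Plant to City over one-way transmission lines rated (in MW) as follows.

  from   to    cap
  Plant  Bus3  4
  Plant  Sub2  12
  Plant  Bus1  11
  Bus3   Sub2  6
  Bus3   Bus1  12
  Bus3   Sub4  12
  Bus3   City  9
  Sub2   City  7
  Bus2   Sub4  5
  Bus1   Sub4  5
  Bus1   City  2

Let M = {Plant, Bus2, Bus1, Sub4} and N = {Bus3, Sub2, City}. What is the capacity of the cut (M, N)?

Edges leaving {Plant, Bus2, Bus1, Sub4}: Plant→Bus3 (4), Plant→Sub2 (12), Bus1→City (2).
Cut capacity = 4 + 12 + 2 = 18.

18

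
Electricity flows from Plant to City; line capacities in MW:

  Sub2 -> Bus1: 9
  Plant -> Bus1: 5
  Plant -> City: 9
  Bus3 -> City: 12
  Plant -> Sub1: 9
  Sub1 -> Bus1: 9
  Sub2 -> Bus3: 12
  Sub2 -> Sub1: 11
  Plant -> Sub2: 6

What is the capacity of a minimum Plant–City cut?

Augment Plant→City: bottleneck 9, flow now 9.
Augment Plant→Sub2→Bus3→City: bottleneck 6, flow now 15.
No augmenting path remains; maximum flow = 15.
By max-flow min-cut, the minimum cut capacity equals the max flow.
In the residual graph, reachable from Plant: {Plant, Sub1, Bus1}.
Min-cut edges: Plant→Sub2 (6), Plant→City (9); capacity 6 + 9 = 15.

15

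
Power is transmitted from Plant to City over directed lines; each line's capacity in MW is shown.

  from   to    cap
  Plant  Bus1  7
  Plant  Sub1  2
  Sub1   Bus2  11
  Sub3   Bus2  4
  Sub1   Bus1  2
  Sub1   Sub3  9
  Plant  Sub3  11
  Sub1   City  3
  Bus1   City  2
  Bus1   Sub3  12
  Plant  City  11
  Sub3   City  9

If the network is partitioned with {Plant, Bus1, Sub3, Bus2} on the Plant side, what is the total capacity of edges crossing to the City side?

24

Edges leaving {Plant, Bus1, Sub3, Bus2}: Plant→Sub1 (2), Plant→City (11), Bus1→City (2), Sub3→City (9).
Cut capacity = 2 + 11 + 2 + 9 = 24.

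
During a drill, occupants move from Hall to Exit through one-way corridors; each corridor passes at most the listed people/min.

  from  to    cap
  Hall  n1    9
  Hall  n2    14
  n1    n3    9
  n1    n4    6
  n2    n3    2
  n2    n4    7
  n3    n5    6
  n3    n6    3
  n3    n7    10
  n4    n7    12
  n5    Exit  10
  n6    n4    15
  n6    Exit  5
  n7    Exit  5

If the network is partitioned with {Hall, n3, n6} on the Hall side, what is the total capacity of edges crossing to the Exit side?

59

Edges leaving {Hall, n3, n6}: Hall→n1 (9), Hall→n2 (14), n3→n5 (6), n3→n7 (10), n6→n4 (15), n6→Exit (5).
Cut capacity = 9 + 14 + 6 + 10 + 15 + 5 = 59.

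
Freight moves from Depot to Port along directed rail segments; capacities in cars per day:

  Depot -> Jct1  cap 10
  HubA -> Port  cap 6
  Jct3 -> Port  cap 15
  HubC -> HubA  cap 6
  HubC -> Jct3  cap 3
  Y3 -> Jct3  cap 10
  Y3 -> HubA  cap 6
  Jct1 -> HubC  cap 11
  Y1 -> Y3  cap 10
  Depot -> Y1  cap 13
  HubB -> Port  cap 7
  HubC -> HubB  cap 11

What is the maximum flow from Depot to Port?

Augment Depot→Jct1→HubC→HubA→Port: bottleneck 6, flow now 6.
Augment Depot→Jct1→HubC→Jct3→Port: bottleneck 3, flow now 9.
Augment Depot→Jct1→HubC→HubB→Port: bottleneck 1, flow now 10.
Augment Depot→Y1→Y3→Jct3→Port: bottleneck 10, flow now 20.
No augmenting path remains; maximum flow = 20.
In the residual graph, reachable from Depot: {Depot, Y1}.
Min-cut edges: Depot→Jct1 (10), Y1→Y3 (10); capacity 10 + 10 = 20.
This cut is saturated, so no flow can exceed 20.

20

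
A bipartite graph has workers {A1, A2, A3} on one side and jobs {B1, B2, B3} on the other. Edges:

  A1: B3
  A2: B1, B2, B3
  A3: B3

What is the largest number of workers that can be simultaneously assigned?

Unit-capacity flow: source→left, listed edges, right→sink; max matching = max flow.
Augmenting path A1→B3 (+1); matched 1.
Augmenting path A2→B1 (+1); matched 2.
No augmenting path remains; maximum matching = 2.
König certificate: {A2, B3} is a vertex cover of size 2 (every listed pair touches it), so no matching can be larger.

2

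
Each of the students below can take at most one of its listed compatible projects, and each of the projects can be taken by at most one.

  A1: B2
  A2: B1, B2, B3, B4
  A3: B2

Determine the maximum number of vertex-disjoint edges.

Unit-capacity flow: source→left, listed edges, right→sink; max matching = max flow.
Augmenting path A1→B2 (+1); matched 1.
Augmenting path A2→B1 (+1); matched 2.
No augmenting path remains; maximum matching = 2.
König certificate: {A2, B2} is a vertex cover of size 2 (every listed pair touches it), so no matching can be larger.

2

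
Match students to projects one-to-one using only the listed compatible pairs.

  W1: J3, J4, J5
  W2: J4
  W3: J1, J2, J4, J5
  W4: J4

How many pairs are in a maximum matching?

3

Unit-capacity flow: source→left, listed edges, right→sink; max matching = max flow.
Augmenting path W1→J3 (+1); matched 1.
Augmenting path W2→J4 (+1); matched 2.
Augmenting path W3→J1 (+1); matched 3.
No augmenting path remains; maximum matching = 3.
König certificate: {W1, W3, J4} is a vertex cover of size 3 (every listed pair touches it), so no matching can be larger.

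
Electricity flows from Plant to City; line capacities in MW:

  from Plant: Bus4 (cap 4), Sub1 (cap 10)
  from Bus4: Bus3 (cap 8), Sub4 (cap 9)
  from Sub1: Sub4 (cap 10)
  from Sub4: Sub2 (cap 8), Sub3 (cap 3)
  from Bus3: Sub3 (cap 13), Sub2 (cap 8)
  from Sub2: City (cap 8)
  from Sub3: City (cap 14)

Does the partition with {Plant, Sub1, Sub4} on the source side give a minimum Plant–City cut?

Given cut capacity: 4 + 8 + 3 = 15.
Augment Plant→Bus4→Sub4→Sub2→City: bottleneck 4, flow now 4.
Augment Plant→Sub1→Sub4→Sub2→City: bottleneck 4, flow now 8.
Augment Plant→Sub1→Sub4→Sub3→City: bottleneck 3, flow now 11.
Augment Plant→Sub1→Sub4→Bus4→Bus3→Sub3→City: bottleneck 3, flow now 14. (uses reverse residual edge)
No augmenting path remains; maximum flow = 14.
In the residual graph, reachable from Plant: {Plant}.
Min-cut edges: Plant→Bus4 (4), Plant→Sub1 (10); capacity 4 + 10 = 14.
Cut capacity 15 exceeds the max flow 14, so it is not minimum.

No — its capacity is 15, but the minimum cut has capacity 14.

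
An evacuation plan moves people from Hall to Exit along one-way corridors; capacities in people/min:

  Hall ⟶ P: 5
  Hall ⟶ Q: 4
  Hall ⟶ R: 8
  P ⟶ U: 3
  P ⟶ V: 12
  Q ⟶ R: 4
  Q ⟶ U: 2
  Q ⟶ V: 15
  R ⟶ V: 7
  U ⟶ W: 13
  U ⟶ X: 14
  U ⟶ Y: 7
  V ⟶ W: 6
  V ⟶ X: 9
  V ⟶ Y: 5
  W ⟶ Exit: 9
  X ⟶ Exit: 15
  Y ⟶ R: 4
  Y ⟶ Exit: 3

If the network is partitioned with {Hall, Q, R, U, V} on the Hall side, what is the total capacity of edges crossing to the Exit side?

Edges leaving {Hall, Q, R, U, V}: Hall→P (5), U→W (13), U→X (14), U→Y (7), V→W (6), V→X (9), V→Y (5).
Cut capacity = 5 + 13 + 14 + 7 + 6 + 9 + 5 = 59.

59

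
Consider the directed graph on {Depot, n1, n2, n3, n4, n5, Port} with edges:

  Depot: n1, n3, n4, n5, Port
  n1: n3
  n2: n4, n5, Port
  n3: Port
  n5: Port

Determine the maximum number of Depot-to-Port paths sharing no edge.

3

Assign every edge capacity 1; by Menger, the answer equals the max flow.
Path Depot→Port (+1); total 1.
Path Depot→n3→Port (+1); total 2.
Path Depot→n5→Port (+1); total 3.
No residual Depot→Port path; max flow = 3.
Certifying cut of size 3: {Depot→Port, Depot→n5, n3→Port}.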